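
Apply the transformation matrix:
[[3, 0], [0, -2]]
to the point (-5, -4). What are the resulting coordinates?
(-15, 8)

Matrix multiplication:
[[3, 0], [0, -2]] × [-5, -4]ᵀ
= [3×-5 + 0×-4, 0×-5 + -2×-4]ᵀ
= [-15.0000, 8.0000]ᵀ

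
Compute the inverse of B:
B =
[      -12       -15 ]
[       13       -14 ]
det(B) = 363
B⁻¹ =
[  -14/363     5/121 ]
[  -13/363    -4/121 ]

For a 2×2 matrix B = [[a, b], [c, d]] with det(B) ≠ 0, B⁻¹ = (1/det(B)) * [[d, -b], [-c, a]].
det(B) = (-12)*(-14) - (-15)*(13) = 168 + 195 = 363.
B⁻¹ = (1/363) * [[-14, 15], [-13, -12]].
Dividing each entry by 363 and reducing:
B⁻¹ =
[  -14/363     5/121 ]
[  -13/363    -4/121 ]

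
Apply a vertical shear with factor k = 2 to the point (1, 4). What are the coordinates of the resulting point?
(1, 6)

Shear matrix for vertical shear with factor k = 2:
[[1, 0], [2, 1]]
Result: (1, 4) → (1, 6)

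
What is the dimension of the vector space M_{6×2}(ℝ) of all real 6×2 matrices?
Dimension = 12

A real 6×2 matrix is determined by its 6·2 = 12 independent entries.
A standard basis is {E_ij : 1 ≤ i ≤ 6, 1 ≤ j ≤ 2}, where E_ij has a 1 in position (i, j) and 0 elsewhere — there are 12 such matrices, and they are linearly independent and span M_{6×2}(ℝ).
Therefore dim(M_{6×2}(ℝ)) = 12.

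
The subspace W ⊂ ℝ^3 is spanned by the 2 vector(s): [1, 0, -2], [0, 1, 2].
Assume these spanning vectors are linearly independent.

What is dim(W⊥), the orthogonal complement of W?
dim(W⊥) = 1

For any subspace W of ℝ^n, dim(W) + dim(W⊥) = n (the whole-space dimension).
Here the given 2 vectors are linearly independent, so dim(W) = 2.
Thus dim(W⊥) = n - dim(W) = 3 - 2 = 1.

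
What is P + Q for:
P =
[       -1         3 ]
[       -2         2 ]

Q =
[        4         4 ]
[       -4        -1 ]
P + Q =
[        3         7 ]
[       -6         1 ]

Matrix addition is elementwise: (P+Q)[i][j] = P[i][j] + Q[i][j].
  (P+Q)[0][0] = (-1) + (4) = 3
  (P+Q)[0][1] = (3) + (4) = 7
  (P+Q)[1][0] = (-2) + (-4) = -6
  (P+Q)[1][1] = (2) + (-1) = 1
P + Q =
[        3         7 ]
[       -6         1 ]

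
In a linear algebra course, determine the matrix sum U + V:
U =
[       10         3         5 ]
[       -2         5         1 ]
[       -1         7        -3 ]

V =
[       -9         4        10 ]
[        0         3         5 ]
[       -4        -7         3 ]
U + V =
[        1         7        15 ]
[       -2         8         6 ]
[       -5         0         0 ]

Matrix addition is elementwise: (U+V)[i][j] = U[i][j] + V[i][j].
  (U+V)[0][0] = (10) + (-9) = 1
  (U+V)[0][1] = (3) + (4) = 7
  (U+V)[0][2] = (5) + (10) = 15
  (U+V)[1][0] = (-2) + (0) = -2
  (U+V)[1][1] = (5) + (3) = 8
  (U+V)[1][2] = (1) + (5) = 6
  (U+V)[2][0] = (-1) + (-4) = -5
  (U+V)[2][1] = (7) + (-7) = 0
  (U+V)[2][2] = (-3) + (3) = 0
U + V =
[        1         7        15 ]
[       -2         8         6 ]
[       -5         0         0 ]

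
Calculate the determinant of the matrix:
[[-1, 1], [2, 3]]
-5

For a 2×2 matrix [[a, b], [c, d]], det = ad - bc
det = (-1)(3) - (1)(2) = -3 - 2 = -5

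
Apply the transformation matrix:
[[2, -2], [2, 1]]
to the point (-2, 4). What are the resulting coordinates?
(-12, 0)

Matrix multiplication:
[[2, -2], [2, 1]] × [-2, 4]ᵀ
= [2×-2 + -2×4, 2×-2 + 1×4]ᵀ
= [-12.0000, 0.0000]ᵀ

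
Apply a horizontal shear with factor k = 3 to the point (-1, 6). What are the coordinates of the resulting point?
(17, 6)

Shear matrix for horizontal shear with factor k = 3:
[[1, 3], [0, 1]]
Result: (-1, 6) → (17, 6)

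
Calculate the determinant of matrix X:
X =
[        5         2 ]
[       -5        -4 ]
det(X) = -10

For a 2×2 matrix [[a, b], [c, d]], det = a*d - b*c.
det(X) = (5)*(-4) - (2)*(-5) = -20 + 10 = -10.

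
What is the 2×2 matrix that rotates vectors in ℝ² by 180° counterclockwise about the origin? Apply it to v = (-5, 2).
R = [[-1, 0], [0, -1]]; R·v = (5, -2)

A counterclockwise rotation by angle θ in ℝ² has matrix R(θ) = [[cos θ, -sin θ], [sin θ, cos θ]].
For θ = 180°: cos θ = -1, sin θ = 0.
R(180°) = [[-1, 0], [0, -1]].
R·v = [-1·-5 + (0)·2, 0·-5 + -1·2] = (5, -2).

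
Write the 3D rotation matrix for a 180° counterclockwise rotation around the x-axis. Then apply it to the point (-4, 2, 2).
R = [[1, 0, 0], [0, -1, 0], [0, 0, -1]]; R·(-4, 2, 2) = (-4, -2, -2)

Rotation matrix for 180° around x-axis:
cos(180°) = -1, sin(180°) = 0
R = [[1, 0, 0], [0, -1, 0], [0, 0, -1]]
Apply to (-4, 2, 2): R·[-4, 2, 2]ᵀ = (-4, -2, -2)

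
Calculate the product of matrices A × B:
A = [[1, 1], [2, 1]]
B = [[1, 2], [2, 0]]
[[3, 2], [4, 4]]

Matrix multiplication:
C[0][0] = 1×1 + 1×2 = 3
C[0][1] = 1×2 + 1×0 = 2
C[1][0] = 2×1 + 1×2 = 4
C[1][1] = 2×2 + 1×0 = 4
Result: [[3, 2], [4, 4]]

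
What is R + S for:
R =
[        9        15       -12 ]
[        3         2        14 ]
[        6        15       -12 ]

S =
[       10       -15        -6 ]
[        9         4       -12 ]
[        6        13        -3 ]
R + S =
[       19         0       -18 ]
[       12         6         2 ]
[       12        28       -15 ]

Matrix addition is elementwise: (R+S)[i][j] = R[i][j] + S[i][j].
  (R+S)[0][0] = (9) + (10) = 19
  (R+S)[0][1] = (15) + (-15) = 0
  (R+S)[0][2] = (-12) + (-6) = -18
  (R+S)[1][0] = (3) + (9) = 12
  (R+S)[1][1] = (2) + (4) = 6
  (R+S)[1][2] = (14) + (-12) = 2
  (R+S)[2][0] = (6) + (6) = 12
  (R+S)[2][1] = (15) + (13) = 28
  (R+S)[2][2] = (-12) + (-3) = -15
R + S =
[       19         0       -18 ]
[       12         6         2 ]
[       12        28       -15 ]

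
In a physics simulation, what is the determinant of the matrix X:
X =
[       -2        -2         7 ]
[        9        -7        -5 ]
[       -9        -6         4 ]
det(X) = -721

Expand along row 0 (cofactor expansion): det(X) = a*(e*i - f*h) - b*(d*i - f*g) + c*(d*h - e*g), where the 3×3 is [[a, b, c], [d, e, f], [g, h, i]].
Minor M_00 = (-7)*(4) - (-5)*(-6) = -28 - 30 = -58.
Minor M_01 = (9)*(4) - (-5)*(-9) = 36 - 45 = -9.
Minor M_02 = (9)*(-6) - (-7)*(-9) = -54 - 63 = -117.
det(X) = (-2)*(-58) - (-2)*(-9) + (7)*(-117) = 116 - 18 - 819 = -721.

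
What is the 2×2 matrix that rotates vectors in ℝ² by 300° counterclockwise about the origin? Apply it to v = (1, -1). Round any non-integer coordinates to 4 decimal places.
R = [[1/2, √3/2], [-√3/2, 1/2]]; R·v = (-0.3660, -1.3660)

A counterclockwise rotation by angle θ in ℝ² has matrix R(θ) = [[cos θ, -sin θ], [sin θ, cos θ]].
For θ = 300°: cos θ = 1/2, sin θ = -√3/2.
R(300°) = [[1/2, √3/2], [-√3/2, 1/2]].
R·v = [1/2·1 + (√3/2)·-1, -√3/2·1 + 1/2·-1] = (-0.3660, -1.3660).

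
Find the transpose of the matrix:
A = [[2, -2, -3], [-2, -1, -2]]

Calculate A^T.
[[2, -2], [-2, -1], [-3, -2]]

The transpose sends entry (i,j) to (j,i); rows become columns.
Row 0 of A: [2, -2, -3] -> column 0 of A^T.
Row 1 of A: [-2, -1, -2] -> column 1 of A^T.
A^T = [[2, -2], [-2, -1], [-3, -2]]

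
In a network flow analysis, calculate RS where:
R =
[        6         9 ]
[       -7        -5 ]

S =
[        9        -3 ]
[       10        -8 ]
RS =
[      144       -90 ]
[     -113        61 ]

Matrix multiplication: (RS)[i][j] = sum over k of R[i][k] * S[k][j].
  (RS)[0][0] = (6)*(9) + (9)*(10) = 144
  (RS)[0][1] = (6)*(-3) + (9)*(-8) = -90
  (RS)[1][0] = (-7)*(9) + (-5)*(10) = -113
  (RS)[1][1] = (-7)*(-3) + (-5)*(-8) = 61
RS =
[      144       -90 ]
[     -113        61 ]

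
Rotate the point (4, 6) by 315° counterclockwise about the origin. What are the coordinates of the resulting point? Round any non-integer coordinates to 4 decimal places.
(7.0711, 1.4142)

Rotation matrix R(θ) = [[cos θ, -sin θ], [sin θ, cos θ]]; for θ = 315°:
R = [[√2/2, √2/2], [-√2/2, √2/2]]
Result: R × [4, 6]ᵀ = [√2/2·4 + (√2/2)·6, -√2/2·4 + (√2/2)·6]ᵀ = (7.0711, 1.4142)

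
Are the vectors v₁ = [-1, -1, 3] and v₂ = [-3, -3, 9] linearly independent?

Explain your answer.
No, linearly dependent (v₂ = 3·v₁)

Check whether there is a scalar k with v₂ = k·v₁.
Comparing components, k = 3 satisfies 3·[-1, -1, 3] = [-3, -3, 9].
Since v₂ is a scalar multiple of v₁, the two vectors are linearly dependent.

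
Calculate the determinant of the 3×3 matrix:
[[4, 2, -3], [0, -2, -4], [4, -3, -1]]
-96

Expansion along first row:
det = 4·det([[-2,-4],[-3,-1]]) - 2·det([[0,-4],[4,-1]]) + -3·det([[0,-2],[4,-3]])
    = 4·(-2·-1 - -4·-3) - 2·(0·-1 - -4·4) + -3·(0·-3 - -2·4)
    = 4·-10 - 2·16 + -3·8
    = -40 + -32 + -24 = -96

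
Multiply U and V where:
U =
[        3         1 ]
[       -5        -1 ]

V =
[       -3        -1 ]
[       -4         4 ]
UV =
[      -13         1 ]
[       19         1 ]

Matrix multiplication: (UV)[i][j] = sum over k of U[i][k] * V[k][j].
  (UV)[0][0] = (3)*(-3) + (1)*(-4) = -13
  (UV)[0][1] = (3)*(-1) + (1)*(4) = 1
  (UV)[1][0] = (-5)*(-3) + (-1)*(-4) = 19
  (UV)[1][1] = (-5)*(-1) + (-1)*(4) = 1
UV =
[      -13         1 ]
[       19         1 ]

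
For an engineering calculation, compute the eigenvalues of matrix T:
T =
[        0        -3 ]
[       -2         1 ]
λ = -2, 3

Solve det(T - λI) = 0. For a 2×2 matrix the characteristic equation is λ² - (trace)λ + det = 0.
trace(T) = a + d = 0 + 1 = 1.
det(T) = a*d - b*c = (0)*(1) - (-3)*(-2) = 0 - 6 = -6.
Characteristic equation: λ² - (1)λ + (-6) = 0.
Discriminant = (1)² - 4*(-6) = 1 + 24 = 25.
λ = (1 ± √25) / 2 = (1 ± 5) / 2 = -2, 3.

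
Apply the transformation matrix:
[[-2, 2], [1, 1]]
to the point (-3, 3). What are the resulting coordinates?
(12, 0)

Matrix multiplication:
[[-2, 2], [1, 1]] × [-3, 3]ᵀ
= [-2×-3 + 2×3, 1×-3 + 1×3]ᵀ
= [12.0000, 0.0000]ᵀ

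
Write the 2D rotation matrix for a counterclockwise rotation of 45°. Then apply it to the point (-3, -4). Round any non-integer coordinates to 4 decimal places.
R = [[√2/2, -√2/2], [√2/2, √2/2]]; R·(-3, -4) = (0.7071, -4.9497)

Rotation matrix formula: R(θ) = [[cos θ, -sin θ], [sin θ, cos θ]]
For θ = 45°:
cos(45°) = √2/2
sin(45°) = √2/2
R = [[√2/2, -√2/2], [√2/2, √2/2]]
Apply to (-3, -4): [√2/2·-3 + (-√2/2)·-4, √2/2·-3 + √2/2·-4] = (0.7071, -4.9497)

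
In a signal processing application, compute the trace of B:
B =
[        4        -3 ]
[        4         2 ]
tr(B) = 4 + 2 = 6

The trace of a square matrix is the sum of its diagonal entries.
Diagonal entries of B: B[0][0] = 4, B[1][1] = 2.
tr(B) = 4 + 2 = 6.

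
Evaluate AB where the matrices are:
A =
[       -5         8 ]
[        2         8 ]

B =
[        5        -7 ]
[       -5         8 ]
AB =
[      -65        99 ]
[      -30        50 ]

Matrix multiplication: (AB)[i][j] = sum over k of A[i][k] * B[k][j].
  (AB)[0][0] = (-5)*(5) + (8)*(-5) = -65
  (AB)[0][1] = (-5)*(-7) + (8)*(8) = 99
  (AB)[1][0] = (2)*(5) + (8)*(-5) = -30
  (AB)[1][1] = (2)*(-7) + (8)*(8) = 50
AB =
[      -65        99 ]
[      -30        50 ]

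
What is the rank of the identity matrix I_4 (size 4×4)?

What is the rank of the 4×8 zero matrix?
rank(I_4) = 4, rank(0) = 0

The identity I_4 has 4 columns that are the standard basis vectors e_1, …, e_4. These are linearly independent, so all 4 columns are pivots and rank(I_4) = 4.
The 4×8 zero matrix has every entry zero, so every row is the zero row and there are no pivots; rank(0) = 0.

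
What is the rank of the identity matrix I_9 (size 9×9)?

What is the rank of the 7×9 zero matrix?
rank(I_9) = 9, rank(0) = 0

The identity I_9 has 9 columns that are the standard basis vectors e_1, …, e_9. These are linearly independent, so all 9 columns are pivots and rank(I_9) = 9.
The 7×9 zero matrix has every entry zero, so every row is the zero row and there are no pivots; rank(0) = 0.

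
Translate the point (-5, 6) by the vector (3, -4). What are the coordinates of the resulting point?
(-2, 2)

Translation by (3, -4):
x' = -5 + 3 = -2
y' = 6 + -4 = 2
Homogeneous matrix: [[1, 0, 3], [0, 1, -4], [0, 0, 1]]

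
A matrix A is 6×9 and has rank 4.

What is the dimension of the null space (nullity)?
5

The rank-nullity theorem for an m×n matrix states:
rank(A) + nullity(A) = n (the number of columns).
Here n = 9 and rank(A) = 4, so nullity(A) = 9 - 4 = 5.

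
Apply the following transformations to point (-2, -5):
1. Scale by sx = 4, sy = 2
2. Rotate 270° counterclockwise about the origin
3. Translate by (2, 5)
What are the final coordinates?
(-8, 13)

Step 1: Scale → (-8, -10)
Step 2: Rotate 270° → (-10, 8)
Step 3: Translate → (-8, 13)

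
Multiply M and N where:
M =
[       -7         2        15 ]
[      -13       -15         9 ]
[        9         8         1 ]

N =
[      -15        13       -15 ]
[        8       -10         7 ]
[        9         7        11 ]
MN =
[      256        -6       284 ]
[      156        44       189 ]
[      -62        44       -68 ]

Matrix multiplication: (MN)[i][j] = sum over k of M[i][k] * N[k][j].
  (MN)[0][0] = (-7)*(-15) + (2)*(8) + (15)*(9) = 256
  (MN)[0][1] = (-7)*(13) + (2)*(-10) + (15)*(7) = -6
  (MN)[0][2] = (-7)*(-15) + (2)*(7) + (15)*(11) = 284
  (MN)[1][0] = (-13)*(-15) + (-15)*(8) + (9)*(9) = 156
  (MN)[1][1] = (-13)*(13) + (-15)*(-10) + (9)*(7) = 44
  (MN)[1][2] = (-13)*(-15) + (-15)*(7) + (9)*(11) = 189
  (MN)[2][0] = (9)*(-15) + (8)*(8) + (1)*(9) = -62
  (MN)[2][1] = (9)*(13) + (8)*(-10) + (1)*(7) = 44
  (MN)[2][2] = (9)*(-15) + (8)*(7) + (1)*(11) = -68
MN =
[      256        -6       284 ]
[      156        44       189 ]
[      -62        44       -68 ]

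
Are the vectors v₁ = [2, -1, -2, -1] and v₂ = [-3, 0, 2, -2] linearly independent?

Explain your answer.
Yes, linearly independent

Two vectors are linearly dependent iff one is a scalar multiple of the other.
No single scalar k satisfies v₂ = k·v₁ (the ratios of corresponding entries disagree), so v₁ and v₂ are linearly independent.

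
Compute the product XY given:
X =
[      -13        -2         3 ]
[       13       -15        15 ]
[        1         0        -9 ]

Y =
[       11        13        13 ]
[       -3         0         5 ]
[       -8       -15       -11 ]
XY =
[     -161      -214      -212 ]
[       68       -56       -71 ]
[       83       148       112 ]

Matrix multiplication: (XY)[i][j] = sum over k of X[i][k] * Y[k][j].
  (XY)[0][0] = (-13)*(11) + (-2)*(-3) + (3)*(-8) = -161
  (XY)[0][1] = (-13)*(13) + (-2)*(0) + (3)*(-15) = -214
  (XY)[0][2] = (-13)*(13) + (-2)*(5) + (3)*(-11) = -212
  (XY)[1][0] = (13)*(11) + (-15)*(-3) + (15)*(-8) = 68
  (XY)[1][1] = (13)*(13) + (-15)*(0) + (15)*(-15) = -56
  (XY)[1][2] = (13)*(13) + (-15)*(5) + (15)*(-11) = -71
  (XY)[2][0] = (1)*(11) + (0)*(-3) + (-9)*(-8) = 83
  (XY)[2][1] = (1)*(13) + (0)*(0) + (-9)*(-15) = 148
  (XY)[2][2] = (1)*(13) + (0)*(5) + (-9)*(-11) = 112
XY =
[     -161      -214      -212 ]
[       68       -56       -71 ]
[       83       148       112 ]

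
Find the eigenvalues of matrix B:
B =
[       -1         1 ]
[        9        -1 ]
λ = -4, 2

Solve det(B - λI) = 0. For a 2×2 matrix the characteristic equation is λ² - (trace)λ + det = 0.
trace(B) = a + d = -1 - 1 = -2.
det(B) = a*d - b*c = (-1)*(-1) - (1)*(9) = 1 - 9 = -8.
Characteristic equation: λ² - (-2)λ + (-8) = 0.
Discriminant = (-2)² - 4*(-8) = 4 + 32 = 36.
λ = (-2 ± √36) / 2 = (-2 ± 6) / 2 = -4, 2.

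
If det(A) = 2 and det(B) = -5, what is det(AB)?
-10

Use the multiplicative property of determinants: det(AB) = det(A)*det(B).
det(AB) = (2)*(-5) = -10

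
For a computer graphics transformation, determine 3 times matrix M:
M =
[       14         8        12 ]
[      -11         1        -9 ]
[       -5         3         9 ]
3M =
[       42        24        36 ]
[      -33         3       -27 ]
[      -15         9        27 ]

Scalar multiplication is elementwise: (3M)[i][j] = 3 * M[i][j].
  (3M)[0][0] = 3 * (14) = 42
  (3M)[0][1] = 3 * (8) = 24
  (3M)[0][2] = 3 * (12) = 36
  (3M)[1][0] = 3 * (-11) = -33
  (3M)[1][1] = 3 * (1) = 3
  (3M)[1][2] = 3 * (-9) = -27
  (3M)[2][0] = 3 * (-5) = -15
  (3M)[2][1] = 3 * (3) = 9
  (3M)[2][2] = 3 * (9) = 27
3M =
[       42        24        36 ]
[      -33         3       -27 ]
[      -15         9        27 ]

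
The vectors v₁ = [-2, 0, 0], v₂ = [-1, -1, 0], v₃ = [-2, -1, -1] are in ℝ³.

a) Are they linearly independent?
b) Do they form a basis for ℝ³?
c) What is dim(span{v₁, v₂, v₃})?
Yes independent, yes basis, dim = 3

Stack v₁, v₂, v₃ as rows of a 3×3 matrix.
[[-2, 0, 0]; [-1, -1, 0]; [-2, -1, -1]] is already lower triangular with nonzero diagonal entries (-2, -1, -1), so its determinant is the product of the diagonal entries, det = (-2)·(-1)·(-1) = -2 ≠ 0, and the rows are linearly independent.
Three linearly independent vectors in ℝ³ form a basis for ℝ³, so dim(span{v₁,v₂,v₃}) = 3.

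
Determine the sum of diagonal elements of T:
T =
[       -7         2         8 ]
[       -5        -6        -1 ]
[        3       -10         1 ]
tr(T) = -7 - 6 + 1 = -12

The trace of a square matrix is the sum of its diagonal entries.
Diagonal entries of T: T[0][0] = -7, T[1][1] = -6, T[2][2] = 1.
tr(T) = -7 - 6 + 1 = -12.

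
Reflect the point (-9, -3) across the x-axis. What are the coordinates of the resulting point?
(-9, 3)

Reflection across x-axis: (-9, -3) → (-9, 3)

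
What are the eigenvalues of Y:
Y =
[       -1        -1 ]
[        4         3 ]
λ = 1, 1

Solve det(Y - λI) = 0. For a 2×2 matrix the characteristic equation is λ² - (trace)λ + det = 0.
trace(Y) = a + d = -1 + 3 = 2.
det(Y) = a*d - b*c = (-1)*(3) - (-1)*(4) = -3 + 4 = 1.
Characteristic equation: λ² - (2)λ + (1) = 0.
Discriminant = (2)² - 4*(1) = 4 - 4 = 0.
λ = (2 ± √0) / 2 = (2 ± 0) / 2 = 1, 1.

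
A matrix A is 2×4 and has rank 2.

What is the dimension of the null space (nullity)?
2

The rank-nullity theorem for an m×n matrix states:
rank(A) + nullity(A) = n (the number of columns).
Here n = 4 and rank(A) = 2, so nullity(A) = 4 - 2 = 2.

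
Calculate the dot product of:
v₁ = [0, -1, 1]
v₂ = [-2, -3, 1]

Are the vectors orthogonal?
4, No

The dot product is the sum of products of corresponding components.
v₁·v₂ = (0)*(-2) + (-1)*(-3) + (1)*(1) = 0 + 3 + 1 = 4.
Two vectors are orthogonal iff their dot product is 0; here the dot product is 4, so the vectors are not orthogonal.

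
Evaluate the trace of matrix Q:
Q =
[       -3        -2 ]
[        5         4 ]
tr(Q) = -3 + 4 = 1

The trace of a square matrix is the sum of its diagonal entries.
Diagonal entries of Q: Q[0][0] = -3, Q[1][1] = 4.
tr(Q) = -3 + 4 = 1.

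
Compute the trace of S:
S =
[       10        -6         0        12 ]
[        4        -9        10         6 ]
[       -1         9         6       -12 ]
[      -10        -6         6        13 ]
tr(S) = 10 - 9 + 6 + 13 = 20

The trace of a square matrix is the sum of its diagonal entries.
Diagonal entries of S: S[0][0] = 10, S[1][1] = -9, S[2][2] = 6, S[3][3] = 13.
tr(S) = 10 - 9 + 6 + 13 = 20.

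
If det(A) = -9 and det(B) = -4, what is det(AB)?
36

Use the multiplicative property of determinants: det(AB) = det(A)*det(B).
det(AB) = (-9)*(-4) = 36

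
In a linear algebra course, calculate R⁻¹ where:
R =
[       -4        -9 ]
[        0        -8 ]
det(R) = 32
R⁻¹ =
[     -1/4      9/32 ]
[        0      -1/8 ]

For a 2×2 matrix R = [[a, b], [c, d]] with det(R) ≠ 0, R⁻¹ = (1/det(R)) * [[d, -b], [-c, a]].
det(R) = (-4)*(-8) - (-9)*(0) = 32 - 0 = 32.
R⁻¹ = (1/32) * [[-8, 9], [0, -4]].
Dividing each entry by 32 and reducing:
R⁻¹ =
[     -1/4      9/32 ]
[        0      -1/8 ]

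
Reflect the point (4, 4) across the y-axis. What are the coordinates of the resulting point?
(-4, 4)

Reflection across y-axis: (4, 4) → (-4, 4)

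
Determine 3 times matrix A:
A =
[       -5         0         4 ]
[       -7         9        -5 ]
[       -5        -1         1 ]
3A =
[      -15         0        12 ]
[      -21        27       -15 ]
[      -15        -3         3 ]

Scalar multiplication is elementwise: (3A)[i][j] = 3 * A[i][j].
  (3A)[0][0] = 3 * (-5) = -15
  (3A)[0][1] = 3 * (0) = 0
  (3A)[0][2] = 3 * (4) = 12
  (3A)[1][0] = 3 * (-7) = -21
  (3A)[1][1] = 3 * (9) = 27
  (3A)[1][2] = 3 * (-5) = -15
  (3A)[2][0] = 3 * (-5) = -15
  (3A)[2][1] = 3 * (-1) = -3
  (3A)[2][2] = 3 * (1) = 3
3A =
[      -15         0        12 ]
[      -21        27       -15 ]
[      -15        -3         3 ]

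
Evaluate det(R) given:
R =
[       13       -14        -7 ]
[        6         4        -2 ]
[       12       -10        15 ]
det(R) = 2872

Expand along row 0 (cofactor expansion): det(R) = a*(e*i - f*h) - b*(d*i - f*g) + c*(d*h - e*g), where the 3×3 is [[a, b, c], [d, e, f], [g, h, i]].
Minor M_00 = (4)*(15) - (-2)*(-10) = 60 - 20 = 40.
Minor M_01 = (6)*(15) - (-2)*(12) = 90 + 24 = 114.
Minor M_02 = (6)*(-10) - (4)*(12) = -60 - 48 = -108.
det(R) = (13)*(40) - (-14)*(114) + (-7)*(-108) = 520 + 1596 + 756 = 2872.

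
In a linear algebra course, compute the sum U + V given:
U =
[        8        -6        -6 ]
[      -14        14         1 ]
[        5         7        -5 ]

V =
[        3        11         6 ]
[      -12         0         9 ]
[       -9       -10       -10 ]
U + V =
[       11         5         0 ]
[      -26        14        10 ]
[       -4        -3       -15 ]

Matrix addition is elementwise: (U+V)[i][j] = U[i][j] + V[i][j].
  (U+V)[0][0] = (8) + (3) = 11
  (U+V)[0][1] = (-6) + (11) = 5
  (U+V)[0][2] = (-6) + (6) = 0
  (U+V)[1][0] = (-14) + (-12) = -26
  (U+V)[1][1] = (14) + (0) = 14
  (U+V)[1][2] = (1) + (9) = 10
  (U+V)[2][0] = (5) + (-9) = -4
  (U+V)[2][1] = (7) + (-10) = -3
  (U+V)[2][2] = (-5) + (-10) = -15
U + V =
[       11         5         0 ]
[      -26        14        10 ]
[       -4        -3       -15 ]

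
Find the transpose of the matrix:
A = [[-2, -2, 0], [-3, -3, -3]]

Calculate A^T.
[[-2, -3], [-2, -3], [0, -3]]

The transpose sends entry (i,j) to (j,i); rows become columns.
Row 0 of A: [-2, -2, 0] -> column 0 of A^T.
Row 1 of A: [-3, -3, -3] -> column 1 of A^T.
A^T = [[-2, -3], [-2, -3], [0, -3]]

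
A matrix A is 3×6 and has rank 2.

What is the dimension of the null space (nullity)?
4

The rank-nullity theorem for an m×n matrix states:
rank(A) + nullity(A) = n (the number of columns).
Here n = 6 and rank(A) = 2, so nullity(A) = 6 - 2 = 4.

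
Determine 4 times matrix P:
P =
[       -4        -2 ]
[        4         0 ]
4P =
[      -16        -8 ]
[       16         0 ]

Scalar multiplication is elementwise: (4P)[i][j] = 4 * P[i][j].
  (4P)[0][0] = 4 * (-4) = -16
  (4P)[0][1] = 4 * (-2) = -8
  (4P)[1][0] = 4 * (4) = 16
  (4P)[1][1] = 4 * (0) = 0
4P =
[      -16        -8 ]
[       16         0 ]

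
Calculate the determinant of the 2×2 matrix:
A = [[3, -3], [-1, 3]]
6

For A = [[a, b], [c, d]], det(A) = a*d - b*c.
det(A) = (3)*(3) - (-3)*(-1) = 9 - 3 = 6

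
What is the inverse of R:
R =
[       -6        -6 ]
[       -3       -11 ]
det(R) = 48
R⁻¹ =
[   -11/48       1/8 ]
[     1/16      -1/8 ]

For a 2×2 matrix R = [[a, b], [c, d]] with det(R) ≠ 0, R⁻¹ = (1/det(R)) * [[d, -b], [-c, a]].
det(R) = (-6)*(-11) - (-6)*(-3) = 66 - 18 = 48.
R⁻¹ = (1/48) * [[-11, 6], [3, -6]].
Dividing each entry by 48 and reducing:
R⁻¹ =
[   -11/48       1/8 ]
[     1/16      -1/8 ]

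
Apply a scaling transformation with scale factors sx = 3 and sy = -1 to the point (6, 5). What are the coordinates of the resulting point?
(18, -5)

Scaling matrix:
[[3, 0], [0, -1]]
Result: (6 × 3, 5 × -1) = (18, -5)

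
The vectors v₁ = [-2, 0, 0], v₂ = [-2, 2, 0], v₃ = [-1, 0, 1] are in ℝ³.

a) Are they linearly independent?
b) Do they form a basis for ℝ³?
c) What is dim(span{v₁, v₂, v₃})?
Yes independent, yes basis, dim = 3

Stack v₁, v₂, v₃ as rows of a 3×3 matrix.
[[-2, 0, 0]; [-2, 2, 0]; [-1, 0, 1]] is already lower triangular with nonzero diagonal entries (-2, 2, 1), so its determinant is the product of the diagonal entries, det = (-2)·(2)·(1) = -4 ≠ 0, and the rows are linearly independent.
Three linearly independent vectors in ℝ³ form a basis for ℝ³, so dim(span{v₁,v₂,v₃}) = 3.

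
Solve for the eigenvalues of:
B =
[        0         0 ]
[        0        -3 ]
λ = -3, 0

Solve det(B - λI) = 0. For a 2×2 matrix the characteristic equation is λ² - (trace)λ + det = 0.
trace(B) = a + d = 0 - 3 = -3.
det(B) = a*d - b*c = (0)*(-3) - (0)*(0) = 0 - 0 = 0.
Characteristic equation: λ² - (-3)λ + (0) = 0.
Discriminant = (-3)² - 4*(0) = 9 - 0 = 9.
λ = (-3 ± √9) / 2 = (-3 ± 3) / 2 = -3, 0.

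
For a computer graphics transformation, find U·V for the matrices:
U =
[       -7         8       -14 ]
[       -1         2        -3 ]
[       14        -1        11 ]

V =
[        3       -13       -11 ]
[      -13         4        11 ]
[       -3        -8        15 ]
UV =
[      -83       235       -45 ]
[      -20        45       -12 ]
[       22      -274         0 ]

Matrix multiplication: (UV)[i][j] = sum over k of U[i][k] * V[k][j].
  (UV)[0][0] = (-7)*(3) + (8)*(-13) + (-14)*(-3) = -83
  (UV)[0][1] = (-7)*(-13) + (8)*(4) + (-14)*(-8) = 235
  (UV)[0][2] = (-7)*(-11) + (8)*(11) + (-14)*(15) = -45
  (UV)[1][0] = (-1)*(3) + (2)*(-13) + (-3)*(-3) = -20
  (UV)[1][1] = (-1)*(-13) + (2)*(4) + (-3)*(-8) = 45
  (UV)[1][2] = (-1)*(-11) + (2)*(11) + (-3)*(15) = -12
  (UV)[2][0] = (14)*(3) + (-1)*(-13) + (11)*(-3) = 22
  (UV)[2][1] = (14)*(-13) + (-1)*(4) + (11)*(-8) = -274
  (UV)[2][2] = (14)*(-11) + (-1)*(11) + (11)*(15) = 0
UV =
[      -83       235       -45 ]
[      -20        45       -12 ]
[       22      -274         0 ]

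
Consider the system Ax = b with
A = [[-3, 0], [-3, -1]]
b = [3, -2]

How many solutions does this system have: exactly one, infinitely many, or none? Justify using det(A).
Exactly one solution

Compute det(A) = (-3)*(-1) - (0)*(-3) = 3.
Because det(A) ≠ 0, A is invertible and Ax = b has a unique solution for every b (here x = A⁻¹ b).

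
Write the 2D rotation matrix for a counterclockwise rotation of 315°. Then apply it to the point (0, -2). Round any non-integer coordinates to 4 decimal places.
R = [[√2/2, √2/2], [-√2/2, √2/2]]; R·(0, -2) = (-1.4142, -1.4142)

Rotation matrix formula: R(θ) = [[cos θ, -sin θ], [sin θ, cos θ]]
For θ = 315°:
cos(315°) = √2/2
sin(315°) = -√2/2
R = [[√2/2, √2/2], [-√2/2, √2/2]]
Apply to (0, -2): [√2/2·0 + (√2/2)·-2, -√2/2·0 + √2/2·-2] = (-1.4142, -1.4142)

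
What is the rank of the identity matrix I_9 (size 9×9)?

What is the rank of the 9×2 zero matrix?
rank(I_9) = 9, rank(0) = 0

The identity I_9 has 9 columns that are the standard basis vectors e_1, …, e_9. These are linearly independent, so all 9 columns are pivots and rank(I_9) = 9.
The 9×2 zero matrix has every entry zero, so every row is the zero row and there are no pivots; rank(0) = 0.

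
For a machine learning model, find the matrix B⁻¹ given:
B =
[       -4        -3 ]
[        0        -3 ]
det(B) = 12
B⁻¹ =
[     -1/4       1/4 ]
[        0      -1/3 ]

For a 2×2 matrix B = [[a, b], [c, d]] with det(B) ≠ 0, B⁻¹ = (1/det(B)) * [[d, -b], [-c, a]].
det(B) = (-4)*(-3) - (-3)*(0) = 12 - 0 = 12.
B⁻¹ = (1/12) * [[-3, 3], [0, -4]].
Dividing each entry by 12 and reducing:
B⁻¹ =
[     -1/4       1/4 ]
[        0      -1/3 ]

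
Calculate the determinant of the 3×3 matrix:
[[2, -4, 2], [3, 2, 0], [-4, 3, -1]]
18

Expansion along first row:
det = 2·det([[2,0],[3,-1]]) - -4·det([[3,0],[-4,-1]]) + 2·det([[3,2],[-4,3]])
    = 2·(2·-1 - 0·3) - -4·(3·-1 - 0·-4) + 2·(3·3 - 2·-4)
    = 2·-2 - -4·-3 + 2·17
    = -4 + -12 + 34 = 18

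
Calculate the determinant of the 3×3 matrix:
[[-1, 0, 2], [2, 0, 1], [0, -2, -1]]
-10

Expansion along first row:
det = -1·det([[0,1],[-2,-1]]) - 0·det([[2,1],[0,-1]]) + 2·det([[2,0],[0,-2]])
    = -1·(0·-1 - 1·-2) - 0·(2·-1 - 1·0) + 2·(2·-2 - 0·0)
    = -1·2 - 0·-2 + 2·-4
    = -2 + 0 + -8 = -10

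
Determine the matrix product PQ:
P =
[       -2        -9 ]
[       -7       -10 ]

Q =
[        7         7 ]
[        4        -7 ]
PQ =
[      -50        49 ]
[      -89        21 ]

Matrix multiplication: (PQ)[i][j] = sum over k of P[i][k] * Q[k][j].
  (PQ)[0][0] = (-2)*(7) + (-9)*(4) = -50
  (PQ)[0][1] = (-2)*(7) + (-9)*(-7) = 49
  (PQ)[1][0] = (-7)*(7) + (-10)*(4) = -89
  (PQ)[1][1] = (-7)*(7) + (-10)*(-7) = 21
PQ =
[      -50        49 ]
[      -89        21 ]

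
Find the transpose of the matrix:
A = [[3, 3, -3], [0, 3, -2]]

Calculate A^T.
[[3, 0], [3, 3], [-3, -2]]

The transpose sends entry (i,j) to (j,i); rows become columns.
Row 0 of A: [3, 3, -3] -> column 0 of A^T.
Row 1 of A: [0, 3, -2] -> column 1 of A^T.
A^T = [[3, 0], [3, 3], [-3, -2]]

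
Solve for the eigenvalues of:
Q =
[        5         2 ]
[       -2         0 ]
λ = 1, 4

Solve det(Q - λI) = 0. For a 2×2 matrix the characteristic equation is λ² - (trace)λ + det = 0.
trace(Q) = a + d = 5 + 0 = 5.
det(Q) = a*d - b*c = (5)*(0) - (2)*(-2) = 0 + 4 = 4.
Characteristic equation: λ² - (5)λ + (4) = 0.
Discriminant = (5)² - 4*(4) = 25 - 16 = 9.
λ = (5 ± √9) / 2 = (5 ± 3) / 2 = 1, 4.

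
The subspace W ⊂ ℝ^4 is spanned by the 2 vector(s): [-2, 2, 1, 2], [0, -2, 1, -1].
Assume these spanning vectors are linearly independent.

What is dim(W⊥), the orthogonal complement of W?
dim(W⊥) = 2

For any subspace W of ℝ^n, dim(W) + dim(W⊥) = n (the whole-space dimension).
Here the given 2 vectors are linearly independent, so dim(W) = 2.
Thus dim(W⊥) = n - dim(W) = 4 - 2 = 2.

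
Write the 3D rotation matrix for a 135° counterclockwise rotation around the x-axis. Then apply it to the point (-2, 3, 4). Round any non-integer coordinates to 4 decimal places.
R = [[1, 0, 0], [0, -√2/2, -√2/2], [0, √2/2, -√2/2]]; R·(-2, 3, 4) = (-2.0000, -4.9497, -0.7071)

Rotation matrix for 135° around x-axis:
cos(135°) = -√2/2, sin(135°) = √2/2
R = [[1, 0, 0], [0, -√2/2, -√2/2], [0, √2/2, -√2/2]]
Apply to (-2, 3, 4): R·[-2, 3, 4]ᵀ = (-2.0000, -4.9497, -0.7071)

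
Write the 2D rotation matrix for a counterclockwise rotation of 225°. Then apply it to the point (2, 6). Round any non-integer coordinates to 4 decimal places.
R = [[-√2/2, √2/2], [-√2/2, -√2/2]]; R·(2, 6) = (2.8284, -5.6569)

Rotation matrix formula: R(θ) = [[cos θ, -sin θ], [sin θ, cos θ]]
For θ = 225°:
cos(225°) = -√2/2
sin(225°) = -√2/2
R = [[-√2/2, √2/2], [-√2/2, -√2/2]]
Apply to (2, 6): [-√2/2·2 + (√2/2)·6, -√2/2·2 + -√2/2·6] = (2.8284, -5.6569)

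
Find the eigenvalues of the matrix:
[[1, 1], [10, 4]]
λ = -1 and λ = 6

Characteristic equation: det(A - λI) = 0
λ² - (trace)λ + (det) = 0
λ² - (5)λ + (-6) = 0
λ² - 5λ - 6 = 0
Solving: λ = -1, 6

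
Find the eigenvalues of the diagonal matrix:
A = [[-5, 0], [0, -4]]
λ₁ = -5, λ₂ = -4

The characteristic polynomial of A is det(A - λI) = (-5 - λ)(-4 - λ) = 0.
The roots are λ = -5 and λ = -4, so the eigenvalues are the diagonal entries.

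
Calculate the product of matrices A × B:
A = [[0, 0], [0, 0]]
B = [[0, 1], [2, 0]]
[[0, 0], [0, 0]]

Matrix multiplication:
C[0][0] = 0×0 + 0×2 = 0
C[0][1] = 0×1 + 0×0 = 0
C[1][0] = 0×0 + 0×2 = 0
C[1][1] = 0×1 + 0×0 = 0
Result: [[0, 0], [0, 0]]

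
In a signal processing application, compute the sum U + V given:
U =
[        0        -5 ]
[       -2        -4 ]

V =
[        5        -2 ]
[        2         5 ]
U + V =
[        5        -7 ]
[        0         1 ]

Matrix addition is elementwise: (U+V)[i][j] = U[i][j] + V[i][j].
  (U+V)[0][0] = (0) + (5) = 5
  (U+V)[0][1] = (-5) + (-2) = -7
  (U+V)[1][0] = (-2) + (2) = 0
  (U+V)[1][1] = (-4) + (5) = 1
U + V =
[        5        -7 ]
[        0         1 ]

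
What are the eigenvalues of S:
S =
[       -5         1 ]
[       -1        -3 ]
λ = -4, -4

Solve det(S - λI) = 0. For a 2×2 matrix the characteristic equation is λ² - (trace)λ + det = 0.
trace(S) = a + d = -5 - 3 = -8.
det(S) = a*d - b*c = (-5)*(-3) - (1)*(-1) = 15 + 1 = 16.
Characteristic equation: λ² - (-8)λ + (16) = 0.
Discriminant = (-8)² - 4*(16) = 64 - 64 = 0.
λ = (-8 ± √0) / 2 = (-8 ± 0) / 2 = -4, -4.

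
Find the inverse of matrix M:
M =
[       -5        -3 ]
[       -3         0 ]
det(M) = -9
M⁻¹ =
[        0      -1/3 ]
[     -1/3       5/9 ]

For a 2×2 matrix M = [[a, b], [c, d]] with det(M) ≠ 0, M⁻¹ = (1/det(M)) * [[d, -b], [-c, a]].
det(M) = (-5)*(0) - (-3)*(-3) = 0 - 9 = -9.
M⁻¹ = (1/-9) * [[0, 3], [3, -5]].
Dividing each entry by -9 and reducing:
M⁻¹ =
[        0      -1/3 ]
[     -1/3       5/9 ]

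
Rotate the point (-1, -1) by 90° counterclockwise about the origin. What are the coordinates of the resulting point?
(1, -1)

Rotation matrix R(θ) = [[cos θ, -sin θ], [sin θ, cos θ]]; for θ = 90°:
R = [[0, -1], [1, 0]]
Result: R × [-1, -1]ᵀ = [0·-1 + (-1)·-1, 1·-1 + (0)·-1]ᵀ = (1, -1)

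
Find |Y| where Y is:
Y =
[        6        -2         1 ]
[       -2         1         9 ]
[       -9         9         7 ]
det(Y) = -319

Expand along row 0 (cofactor expansion): det(Y) = a*(e*i - f*h) - b*(d*i - f*g) + c*(d*h - e*g), where the 3×3 is [[a, b, c], [d, e, f], [g, h, i]].
Minor M_00 = (1)*(7) - (9)*(9) = 7 - 81 = -74.
Minor M_01 = (-2)*(7) - (9)*(-9) = -14 + 81 = 67.
Minor M_02 = (-2)*(9) - (1)*(-9) = -18 + 9 = -9.
det(Y) = (6)*(-74) - (-2)*(67) + (1)*(-9) = -444 + 134 - 9 = -319.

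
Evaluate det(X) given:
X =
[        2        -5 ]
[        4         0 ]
det(X) = 20

For a 2×2 matrix [[a, b], [c, d]], det = a*d - b*c.
det(X) = (2)*(0) - (-5)*(4) = 0 + 20 = 20.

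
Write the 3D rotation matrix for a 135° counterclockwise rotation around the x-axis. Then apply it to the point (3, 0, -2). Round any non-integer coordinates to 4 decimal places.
R = [[1, 0, 0], [0, -√2/2, -√2/2], [0, √2/2, -√2/2]]; R·(3, 0, -2) = (3.0000, 1.4142, 1.4142)

Rotation matrix for 135° around x-axis:
cos(135°) = -√2/2, sin(135°) = √2/2
R = [[1, 0, 0], [0, -√2/2, -√2/2], [0, √2/2, -√2/2]]
Apply to (3, 0, -2): R·[3, 0, -2]ᵀ = (3.0000, 1.4142, 1.4142)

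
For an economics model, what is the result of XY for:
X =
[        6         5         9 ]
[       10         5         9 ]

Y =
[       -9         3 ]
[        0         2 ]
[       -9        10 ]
XY =
[     -135       118 ]
[     -171       130 ]

Matrix multiplication: (XY)[i][j] = sum over k of X[i][k] * Y[k][j].
  (XY)[0][0] = (6)*(-9) + (5)*(0) + (9)*(-9) = -135
  (XY)[0][1] = (6)*(3) + (5)*(2) + (9)*(10) = 118
  (XY)[1][0] = (10)*(-9) + (5)*(0) + (9)*(-9) = -171
  (XY)[1][1] = (10)*(3) + (5)*(2) + (9)*(10) = 130
XY =
[     -135       118 ]
[     -171       130 ]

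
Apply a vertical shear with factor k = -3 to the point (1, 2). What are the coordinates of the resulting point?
(1, -1)

Shear matrix for vertical shear with factor k = -3:
[[1, 0], [-3, 1]]
Result: (1, 2) → (1, -1)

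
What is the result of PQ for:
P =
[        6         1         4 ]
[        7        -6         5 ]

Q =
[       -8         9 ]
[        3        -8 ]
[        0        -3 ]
PQ =
[      -45        34 ]
[      -74        96 ]

Matrix multiplication: (PQ)[i][j] = sum over k of P[i][k] * Q[k][j].
  (PQ)[0][0] = (6)*(-8) + (1)*(3) + (4)*(0) = -45
  (PQ)[0][1] = (6)*(9) + (1)*(-8) + (4)*(-3) = 34
  (PQ)[1][0] = (7)*(-8) + (-6)*(3) + (5)*(0) = -74
  (PQ)[1][1] = (7)*(9) + (-6)*(-8) + (5)*(-3) = 96
PQ =
[      -45        34 ]
[      -74        96 ]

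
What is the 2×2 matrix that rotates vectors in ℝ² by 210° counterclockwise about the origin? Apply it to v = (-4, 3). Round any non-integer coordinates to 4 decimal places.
R = [[-√3/2, 1/2], [-1/2, -√3/2]]; R·v = (4.9641, -0.5981)

A counterclockwise rotation by angle θ in ℝ² has matrix R(θ) = [[cos θ, -sin θ], [sin θ, cos θ]].
For θ = 210°: cos θ = -√3/2, sin θ = -1/2.
R(210°) = [[-√3/2, 1/2], [-1/2, -√3/2]].
R·v = [-√3/2·-4 + (1/2)·3, -1/2·-4 + -√3/2·3] = (4.9641, -0.5981).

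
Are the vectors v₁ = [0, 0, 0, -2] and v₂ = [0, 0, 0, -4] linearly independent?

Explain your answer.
No, linearly dependent (v₂ = 2·v₁)

Check whether there is a scalar k with v₂ = k·v₁.
Comparing components, k = 2 satisfies 2·[0, 0, 0, -2] = [0, 0, 0, -4].
Since v₂ is a scalar multiple of v₁, the two vectors are linearly dependent.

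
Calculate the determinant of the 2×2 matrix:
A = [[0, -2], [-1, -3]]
-2

For A = [[a, b], [c, d]], det(A) = a*d - b*c.
det(A) = (0)*(-3) - (-2)*(-1) = 0 - 2 = -2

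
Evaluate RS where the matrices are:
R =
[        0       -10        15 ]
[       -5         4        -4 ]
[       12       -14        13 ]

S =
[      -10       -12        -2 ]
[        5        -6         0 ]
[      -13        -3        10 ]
RS =
[     -245        15       150 ]
[      122        48       -30 ]
[     -359       -99       106 ]

Matrix multiplication: (RS)[i][j] = sum over k of R[i][k] * S[k][j].
  (RS)[0][0] = (0)*(-10) + (-10)*(5) + (15)*(-13) = -245
  (RS)[0][1] = (0)*(-12) + (-10)*(-6) + (15)*(-3) = 15
  (RS)[0][2] = (0)*(-2) + (-10)*(0) + (15)*(10) = 150
  (RS)[1][0] = (-5)*(-10) + (4)*(5) + (-4)*(-13) = 122
  (RS)[1][1] = (-5)*(-12) + (4)*(-6) + (-4)*(-3) = 48
  (RS)[1][2] = (-5)*(-2) + (4)*(0) + (-4)*(10) = -30
  (RS)[2][0] = (12)*(-10) + (-14)*(5) + (13)*(-13) = -359
  (RS)[2][1] = (12)*(-12) + (-14)*(-6) + (13)*(-3) = -99
  (RS)[2][2] = (12)*(-2) + (-14)*(0) + (13)*(10) = 106
RS =
[     -245        15       150 ]
[      122        48       -30 ]
[     -359       -99       106 ]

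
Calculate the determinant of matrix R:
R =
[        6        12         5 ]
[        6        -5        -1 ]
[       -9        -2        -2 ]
det(R) = 15

Expand along row 0 (cofactor expansion): det(R) = a*(e*i - f*h) - b*(d*i - f*g) + c*(d*h - e*g), where the 3×3 is [[a, b, c], [d, e, f], [g, h, i]].
Minor M_00 = (-5)*(-2) - (-1)*(-2) = 10 - 2 = 8.
Minor M_01 = (6)*(-2) - (-1)*(-9) = -12 - 9 = -21.
Minor M_02 = (6)*(-2) - (-5)*(-9) = -12 - 45 = -57.
det(R) = (6)*(8) - (12)*(-21) + (5)*(-57) = 48 + 252 - 285 = 15.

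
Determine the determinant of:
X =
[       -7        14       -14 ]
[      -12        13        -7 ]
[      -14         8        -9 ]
det(X) = -917

Expand along row 0 (cofactor expansion): det(X) = a*(e*i - f*h) - b*(d*i - f*g) + c*(d*h - e*g), where the 3×3 is [[a, b, c], [d, e, f], [g, h, i]].
Minor M_00 = (13)*(-9) - (-7)*(8) = -117 + 56 = -61.
Minor M_01 = (-12)*(-9) - (-7)*(-14) = 108 - 98 = 10.
Minor M_02 = (-12)*(8) - (13)*(-14) = -96 + 182 = 86.
det(X) = (-7)*(-61) - (14)*(10) + (-14)*(86) = 427 - 140 - 1204 = -917.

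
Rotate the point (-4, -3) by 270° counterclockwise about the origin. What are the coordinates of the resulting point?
(-3, 4)

Rotation matrix R(θ) = [[cos θ, -sin θ], [sin θ, cos θ]]; for θ = 270°:
R = [[0, 1], [-1, 0]]
Result: R × [-4, -3]ᵀ = [0·-4 + (1)·-3, -1·-4 + (0)·-3]ᵀ = (-3, 4)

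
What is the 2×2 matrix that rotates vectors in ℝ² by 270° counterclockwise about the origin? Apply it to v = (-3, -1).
R = [[0, 1], [-1, 0]]; R·v = (-1, 3)

A counterclockwise rotation by angle θ in ℝ² has matrix R(θ) = [[cos θ, -sin θ], [sin θ, cos θ]].
For θ = 270°: cos θ = 0, sin θ = -1.
R(270°) = [[0, 1], [-1, 0]].
R·v = [0·-3 + (1)·-1, -1·-3 + 0·-1] = (-1, 3).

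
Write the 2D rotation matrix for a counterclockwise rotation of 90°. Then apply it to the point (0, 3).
R = [[0, -1], [1, 0]]; R·(0, 3) = (-3, 0)

Rotation matrix formula: R(θ) = [[cos θ, -sin θ], [sin θ, cos θ]]
For θ = 90°:
cos(90°) = 0
sin(90°) = 1
R = [[0, -1], [1, 0]]
Apply to (0, 3): [0·0 + (-1)·3, 1·0 + 0·3] = (-3, 0)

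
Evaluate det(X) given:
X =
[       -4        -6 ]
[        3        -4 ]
det(X) = 34

For a 2×2 matrix [[a, b], [c, d]], det = a*d - b*c.
det(X) = (-4)*(-4) - (-6)*(3) = 16 + 18 = 34.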